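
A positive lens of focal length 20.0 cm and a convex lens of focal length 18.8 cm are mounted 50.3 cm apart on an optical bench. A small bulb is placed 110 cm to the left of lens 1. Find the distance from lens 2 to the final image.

68.9 cm

Lens 1: 1/d_i1 = 1/f₁ − 1/d_o1 = 1/(20.0) − 1/(110) = 0.04091, so d_i1 = 24.44 cm.
The intermediate image is 24.44 cm to the right of lens 1, which is 50.3 − (24.44) = 25.86 cm to the left of lens 2, so d_o2 = +25.86 cm.
Lens 2: 1/d_i2 = 1/f₂ − 1/d_o2 = 1/(18.8) − 1/(25.86) = 0.01452, so d_i2 = 68.9 cm.
The final image is real, 68.9 cm to the right of lens 2 (overall magnification ≈ 0.59).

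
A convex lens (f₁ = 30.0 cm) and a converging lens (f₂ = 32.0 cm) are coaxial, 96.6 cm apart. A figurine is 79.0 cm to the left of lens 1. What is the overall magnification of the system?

Lens 1: 1/d_i1 = 1/(30.0) − 1/(79.0) = 0.02068, so d_i1 = 48.37 cm; m₁ = −d_i1/d_o1 = -0.6123.
d_o2 = 96.6 − (48.37) = 48.23 cm.
Lens 2: 1/d_i2 = 1/(32.0) − 1/(48.23) = 0.01052, so d_i2 = 95.09 cm; m₂ = −d_i2/d_o2 = -1.972.
m = m₁·m₂ = (-0.6123)(-1.972) = +1.21.

m = +1.21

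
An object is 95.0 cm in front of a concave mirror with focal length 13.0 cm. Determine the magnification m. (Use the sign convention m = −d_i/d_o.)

m = -0.159

1/d_i = 1/f − 1/d_o = 1/(13.00) − 1/(95.0) = 0.06640, so d_i = 15.06 cm.
m = −d_i/d_o = −(15.06)/(95.0) = -0.159.
The image is real, inverted and reduced, in front of the mirror.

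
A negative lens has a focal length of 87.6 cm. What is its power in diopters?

For a negative lens, f = −87.6 cm.
f = -87.6 cm = -0.876 m.
P = 1/f = 1/(-0.876 m) = -1.14 D.

P = -1.14 D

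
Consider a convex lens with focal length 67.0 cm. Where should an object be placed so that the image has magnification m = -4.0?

83.8 cm

m = −d_i/d_o ⇒ d_i = −m·d_o.
1/f = 1/d_o + 1/d_i = 1/d_o − 1/(m·d_o) = (1 − 1/m)/d_o, so d_o = f(1 − 1/m) = (67.00)(1 − 1/(-4.0)) = 83.8 cm.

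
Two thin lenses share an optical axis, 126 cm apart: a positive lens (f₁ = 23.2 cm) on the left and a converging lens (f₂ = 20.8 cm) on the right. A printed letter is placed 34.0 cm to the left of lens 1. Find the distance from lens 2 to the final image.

Lens 1: 1/d_i1 = 1/f₁ − 1/d_o1 = 1/(23.2) − 1/(34.0) = 0.01369, so d_i1 = 73.04 cm.
The intermediate image is 73.04 cm to the right of lens 1, which is 126 − (73.04) = 52.96 cm to the left of lens 2, so d_o2 = +52.96 cm.
Lens 2: 1/d_i2 = 1/f₂ − 1/d_o2 = 1/(20.8) − 1/(52.96) = 0.02919, so d_i2 = 34.3 cm.
The final image is real, 34.3 cm to the right of lens 2 (overall magnification ≈ 1.4).

34.3 cm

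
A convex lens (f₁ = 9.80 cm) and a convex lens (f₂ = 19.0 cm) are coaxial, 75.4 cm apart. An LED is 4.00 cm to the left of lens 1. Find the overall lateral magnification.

m = -0.508

Lens 1: 1/d_i1 = 1/(9.80) − 1/(4.00) = -0.1480, so d_i1 = -6.759 cm; m₁ = −d_i1/d_o1 = +1.690.
d_o2 = 75.4 − (-6.759) = 82.16 cm.
Lens 2: 1/d_i2 = 1/(19.0) − 1/(82.16) = 0.04046, so d_i2 = 24.72 cm; m₂ = −d_i2/d_o2 = -0.3008.
m = m₁·m₂ = (+1.690)(-0.3008) = -0.508.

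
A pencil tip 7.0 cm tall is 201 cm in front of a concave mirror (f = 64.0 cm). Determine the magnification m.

1/d_i = 1/f − 1/d_o = 1/(64.00) − 1/(201) = 0.01065, so d_i = 93.90 cm.
m = −d_i/d_o = −(93.90)/(201) = -0.467.
The image is real, inverted and reduced, in front of the mirror.

m = -0.467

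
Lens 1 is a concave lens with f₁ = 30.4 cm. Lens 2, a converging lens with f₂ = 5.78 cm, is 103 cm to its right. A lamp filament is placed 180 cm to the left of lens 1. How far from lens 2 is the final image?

Lens 1 is diverging, so f₁ = −30.4 cm.
Lens 1: 1/d_i1 = 1/f₁ − 1/d_o1 = 1/(-30.4) − 1/(180) = -0.03845, so d_i1 = -26.01 cm.
The intermediate image is 26.01 cm to the left of lens 1 (virtual), which is 103 − (-26.01) = 129.0 cm to the left of lens 2, so d_o2 = +129.0 cm.
Lens 2: 1/d_i2 = 1/f₂ − 1/d_o2 = 1/(5.78) − 1/(129.0) = 0.1653, so d_i2 = 6.05 cm.
The final image is real, 6.05 cm to the right of lens 2 (overall magnification ≈ -0.0068).

6.05 cm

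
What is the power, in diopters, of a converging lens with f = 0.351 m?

P = 1/f = 1/(0.351 m) = +2.85 D.

P = +2.85 D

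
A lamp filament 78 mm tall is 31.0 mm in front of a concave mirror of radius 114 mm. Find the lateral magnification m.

f = R/2 = 114/2 = 57.00 mm.
1/d_i = 1/f − 1/d_o = 1/(57.00) − 1/(31.0) = -0.01471, so d_i = -67.96 mm.
m = −d_i/d_o = −(-67.96)/(31.0) = +2.19.
The image is virtual, upright and enlarged, behind the mirror.

m = +2.19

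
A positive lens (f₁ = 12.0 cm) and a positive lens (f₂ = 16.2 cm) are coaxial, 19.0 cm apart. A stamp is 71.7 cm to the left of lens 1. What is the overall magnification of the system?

m = -0.280

Lens 1: 1/d_i1 = 1/(12.0) − 1/(71.7) = 0.06939, so d_i1 = 14.41 cm; m₁ = −d_i1/d_o1 = -0.2010.
d_o2 = 19.0 − (14.41) = 4.590 cm.
Lens 2: 1/d_i2 = 1/(16.2) − 1/(4.590) = -0.1561, so d_i2 = -6.405 cm; m₂ = −d_i2/d_o2 = +1.395.
m = m₁·m₂ = (-0.2010)(+1.395) = -0.280.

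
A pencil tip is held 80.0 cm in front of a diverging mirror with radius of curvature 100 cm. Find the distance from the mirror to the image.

f = R/2 = 100/2 = 50.00 cm; for a diverging mirror, f = -50.00 cm.
Mirror equation: 1/q = 1/f − 1/p = 1/(-50.00) − 1/(80.0) = -0.02000 − 0.01250 = -0.03250, so q = -30.8 cm.
The image is virtual, upright and reduced, behind the mirror.

30.8 cm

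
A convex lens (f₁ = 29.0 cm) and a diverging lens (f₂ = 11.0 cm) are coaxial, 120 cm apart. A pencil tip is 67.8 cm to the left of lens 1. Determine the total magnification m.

m = -0.102

Lens 1: 1/d_i1 = 1/(29.0) − 1/(67.8) = 0.01973, so d_i1 = 50.68 cm; m₁ = −d_i1/d_o1 = -0.7475.
d_o2 = 120 − (50.68) = 69.32 cm.
f₂ = −11.0 cm (diverging).
Lens 2: 1/d_i2 = 1/(-11.0) − 1/(69.32) = -0.1053, so d_i2 = -9.494 cm; m₂ = −d_i2/d_o2 = +0.1370.
m = m₁·m₂ = (-0.7475)(+0.1370) = -0.102.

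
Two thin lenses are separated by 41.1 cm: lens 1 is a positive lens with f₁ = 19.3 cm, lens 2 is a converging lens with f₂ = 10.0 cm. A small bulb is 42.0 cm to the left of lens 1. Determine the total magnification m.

m = -1.84

Lens 1: 1/d_i1 = 1/(19.3) − 1/(42.0) = 0.02800, so d_i1 = 35.71 cm; m₁ = −d_i1/d_o1 = -0.8502.
d_o2 = 41.1 − (35.71) = 5.390 cm.
Lens 2: 1/d_i2 = 1/(10.0) − 1/(5.390) = -0.08553, so d_i2 = -11.69 cm; m₂ = −d_i2/d_o2 = +2.169.
m = m₁·m₂ = (-0.8502)(+2.169) = -1.84.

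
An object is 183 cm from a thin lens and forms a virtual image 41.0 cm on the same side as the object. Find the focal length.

f = -52.8 cm (diverging)

Virtual image ⇒ d_i = −41.0 cm.
1/f = 1/d_o + 1/d_i = 1/(183) + 1/(-41.0) = -0.01893, so f = -52.8 cm.
Since f is negative, the thin lens is diverging.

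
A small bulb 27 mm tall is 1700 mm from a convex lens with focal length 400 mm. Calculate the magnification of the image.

1/d_i = 1/f − 1/d_o = 1/(400.0) − 1/(1700) = 0.001912, so d_i = 523.1 mm.
m = −d_i/d_o = −(523.1)/(1700) = -0.308.
The image is real, inverted and reduced, on the far side of the lens.

m = -0.308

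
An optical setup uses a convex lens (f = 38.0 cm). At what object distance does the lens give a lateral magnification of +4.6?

m = −d_i/d_o ⇒ d_i = −m·d_o.
1/f = 1/d_o + 1/d_i = 1/d_o − 1/(m·d_o) = (1 − 1/m)/d_o, so d_o = f(1 − 1/m) = (38.00)(1 − 1/(+4.6)) = 29.7 cm.

29.7 cm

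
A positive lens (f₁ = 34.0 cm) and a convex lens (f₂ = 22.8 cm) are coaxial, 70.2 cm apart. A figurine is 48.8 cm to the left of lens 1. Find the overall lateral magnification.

Lens 1: 1/d_i1 = 1/(34.0) − 1/(48.8) = 0.008920, so d_i1 = 112.1 cm; m₁ = −d_i1/d_o1 = -2.297.
d_o2 = 70.2 − (112.1) = -41.90 cm (virtual object).
Lens 2: 1/d_i2 = 1/(22.8) − 1/(-41.90) = 0.06773, so d_i2 = 14.77 cm; m₂ = −d_i2/d_o2 = +0.3524.
m = m₁·m₂ = (-2.297)(+0.3524) = -0.809.

m = -0.809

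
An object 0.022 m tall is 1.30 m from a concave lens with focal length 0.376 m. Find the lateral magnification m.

m = +0.224

For a concave lens, f = -0.376 m.
1/d_i = 1/f − 1/d_o = 1/(-0.3760) − 1/(1.30) = -3.429, so d_i = -0.2916 m.
m = −d_i/d_o = −(-0.2916)/(1.30) = +0.224.
The image is virtual, upright and reduced, on the same side as the object.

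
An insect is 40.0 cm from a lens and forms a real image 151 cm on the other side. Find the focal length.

f = 31.6 cm (converging)

Real image ⇒ d_i = +151 cm.
1/f = 1/d_o + 1/d_i = 1/(40.0) + 1/(151) = 0.03162, so f = 31.6 cm.
Since f is positive, the lens is converging.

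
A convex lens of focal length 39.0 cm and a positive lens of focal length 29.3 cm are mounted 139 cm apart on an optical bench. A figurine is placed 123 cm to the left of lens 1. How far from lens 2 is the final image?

Lens 1: 1/d_i1 = 1/f₁ − 1/d_o1 = 1/(39.0) − 1/(123) = 0.01751, so d_i1 = 57.11 cm.
The intermediate image is 57.11 cm to the right of lens 1, which is 139 − (57.11) = 81.89 cm to the left of lens 2, so d_o2 = +81.89 cm.
Lens 2: 1/d_i2 = 1/f₂ − 1/d_o2 = 1/(29.3) − 1/(81.89) = 0.02192, so d_i2 = 45.6 cm.
The final image is real, 45.6 cm to the right of lens 2 (overall magnification ≈ 0.26).

45.6 cm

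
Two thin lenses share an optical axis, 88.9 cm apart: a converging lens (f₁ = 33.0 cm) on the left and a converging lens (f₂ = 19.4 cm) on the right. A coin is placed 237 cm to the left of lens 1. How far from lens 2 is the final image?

Lens 1: 1/d_i1 = 1/f₁ − 1/d_o1 = 1/(33.0) − 1/(237) = 0.02608, so d_i1 = 38.34 cm.
The intermediate image is 38.34 cm to the right of lens 1, which is 88.9 − (38.34) = 50.56 cm to the left of lens 2, so d_o2 = +50.56 cm.
Lens 2: 1/d_i2 = 1/f₂ − 1/d_o2 = 1/(19.4) − 1/(50.56) = 0.03177, so d_i2 = 31.5 cm.
The final image is real, 31.5 cm to the right of lens 2 (overall magnification ≈ 0.10).

31.5 cm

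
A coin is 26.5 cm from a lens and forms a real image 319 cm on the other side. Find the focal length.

f = 24.5 cm (converging)

Real image ⇒ d_i = +319 cm.
1/f = 1/d_o + 1/d_i = 1/(26.5) + 1/(319) = 0.04087, so f = 24.5 cm.
Since f is positive, the lens is converging.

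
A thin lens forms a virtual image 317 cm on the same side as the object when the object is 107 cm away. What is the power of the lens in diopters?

P = +0.619 D

Virtual image ⇒ d_i = −317 cm.
1/f = 1/d_o + 1/d_i = 1/(107) + 1/(-317) = 0.006191 cm⁻¹.
f = 161.5 cm = 1.615 m, so P = 1/f = +0.619 D.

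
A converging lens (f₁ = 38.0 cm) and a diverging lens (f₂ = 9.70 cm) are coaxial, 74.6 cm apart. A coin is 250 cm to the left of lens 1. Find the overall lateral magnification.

m = -0.0440

Lens 1: 1/d_i1 = 1/(38.0) − 1/(250) = 0.02232, so d_i1 = 44.81 cm; m₁ = −d_i1/d_o1 = -0.1792.
d_o2 = 74.6 − (44.81) = 29.79 cm.
f₂ = −9.70 cm (diverging).
Lens 2: 1/d_i2 = 1/(-9.70) − 1/(29.79) = -0.1367, so d_i2 = -7.317 cm; m₂ = −d_i2/d_o2 = +0.2456.
m = m₁·m₂ = (-0.1792)(+0.2456) = -0.0440.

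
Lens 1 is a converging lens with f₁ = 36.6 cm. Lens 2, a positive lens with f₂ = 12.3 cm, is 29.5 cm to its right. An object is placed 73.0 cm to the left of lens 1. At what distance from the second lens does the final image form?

Lens 1: 1/d_i1 = 1/f₁ − 1/d_o1 = 1/(36.6) − 1/(73.0) = 0.01362, so d_i1 = 73.40 cm.
The intermediate image is 73.40 cm to the right of lens 1, which lies 43.90 cm to the right of lens 2 — a virtual object — so d_o2 = −43.90 cm.
Lens 2: 1/d_i2 = 1/f₂ − 1/d_o2 = 1/(12.3) − 1/(-43.90) = 0.1041, so d_i2 = 9.61 cm.
The final image is real, 9.61 cm to the right of lens 2 (overall magnification ≈ -0.22).

9.61 cm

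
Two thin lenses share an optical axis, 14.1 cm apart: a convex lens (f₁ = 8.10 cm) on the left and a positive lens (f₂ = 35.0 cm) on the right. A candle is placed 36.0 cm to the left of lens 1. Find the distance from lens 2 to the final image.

Lens 1: 1/d_i1 = 1/f₁ − 1/d_o1 = 1/(8.10) − 1/(36.0) = 0.09568, so d_i1 = 10.45 cm.
The intermediate image is 10.45 cm to the right of lens 1, which is 14.1 − (10.45) = 3.650 cm to the left of lens 2, so d_o2 = +3.650 cm.
Lens 2: 1/d_i2 = 1/f₂ − 1/d_o2 = 1/(35.0) − 1/(3.650) = -0.2454, so d_i2 = -4.07 cm.
The final image is virtual, 4.07 cm to the left of lens 2 (overall magnification ≈ -0.32).

4.07 cm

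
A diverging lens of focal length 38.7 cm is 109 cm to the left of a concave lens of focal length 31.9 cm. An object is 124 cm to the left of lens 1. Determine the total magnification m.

m = +0.0445

f₁ = −38.7 cm (diverging).
Lens 1: 1/d_i1 = 1/(-38.7) − 1/(124) = -0.03390, so d_i1 = -29.49 cm; m₁ = −d_i1/d_o1 = +0.2378.
d_o2 = 109 − (-29.49) = 138.5 cm.
f₂ = −31.9 cm (diverging).
Lens 2: 1/d_i2 = 1/(-31.9) − 1/(138.5) = -0.03857, so d_i2 = -25.93 cm; m₂ = −d_i2/d_o2 = +0.1872.
m = m₁·m₂ = (+0.2378)(+0.1872) = +0.0445.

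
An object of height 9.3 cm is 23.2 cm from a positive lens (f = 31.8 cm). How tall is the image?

34.4 cm

1/d_i = 1/f − 1/d_o = 1/(31.80) − 1/(23.2) = -0.01166, so d_i = -85.79 cm.
m = −d_i/d_o = +3.698.
|h_i| = |m|·h_o = 3.698 × 9.3 = 34.4 cm. The image is virtual, upright and enlarged, on the same side as the object.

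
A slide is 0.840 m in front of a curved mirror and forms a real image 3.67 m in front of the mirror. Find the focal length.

Real image ⇒ d_i = +3.67 m.
1/f = 1/d_o + 1/d_i = 1/(0.840) + 1/(3.67) = 1.463, so f = 0.684 m.
Since f is positive, the curved mirror is concave.

f = 0.684 m (concave)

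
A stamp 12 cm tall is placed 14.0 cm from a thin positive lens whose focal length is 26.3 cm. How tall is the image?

25.7 cm

1/d_i = 1/f − 1/d_o = 1/(26.30) − 1/(14.0) = -0.03341, so d_i = -29.93 cm.
m = −d_i/d_o = +2.138.
|h_i| = |m|·h_o = 2.138 × 12 = 25.7 cm. The image is virtual, upright and enlarged, on the same side as the object.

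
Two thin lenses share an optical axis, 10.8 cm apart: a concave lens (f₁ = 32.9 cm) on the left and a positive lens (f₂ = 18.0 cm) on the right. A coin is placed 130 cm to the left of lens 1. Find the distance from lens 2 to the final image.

Lens 1 is diverging, so f₁ = −32.9 cm.
Lens 1: 1/d_i1 = 1/f₁ − 1/d_o1 = 1/(-32.9) − 1/(130) = -0.03809, so d_i1 = -26.26 cm.
The intermediate image is 26.26 cm to the left of lens 1 (virtual), which is 10.8 − (-26.26) = 37.06 cm to the left of lens 2, so d_o2 = +37.06 cm.
Lens 2: 1/d_i2 = 1/f₂ − 1/d_o2 = 1/(18.0) − 1/(37.06) = 0.02857, so d_i2 = 35.0 cm.
The final image is real, 35.0 cm to the right of lens 2 (overall magnification ≈ -0.19).

35.0 cm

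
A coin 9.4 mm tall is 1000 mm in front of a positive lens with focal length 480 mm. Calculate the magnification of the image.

1/d_i = 1/f − 1/d_o = 1/(480.0) − 1/(1000) = 0.001083, so d_i = 923.1 mm.
m = −d_i/d_o = −(923.1)/(1000) = -0.923.
The image is real, inverted and reduced, on the far side of the lens.

m = -0.923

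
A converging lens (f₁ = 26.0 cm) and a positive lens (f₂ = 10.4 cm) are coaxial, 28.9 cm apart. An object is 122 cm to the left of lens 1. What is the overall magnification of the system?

Lens 1: 1/d_i1 = 1/(26.0) − 1/(122) = 0.03026, so d_i1 = 33.04 cm; m₁ = −d_i1/d_o1 = -0.2708.
d_o2 = 28.9 − (33.04) = -4.140 cm (virtual object).
Lens 2: 1/d_i2 = 1/(10.4) − 1/(-4.140) = 0.3377, so d_i2 = 2.961 cm; m₂ = −d_i2/d_o2 = +0.7153.
m = m₁·m₂ = (-0.2708)(+0.7153) = -0.194.

m = -0.194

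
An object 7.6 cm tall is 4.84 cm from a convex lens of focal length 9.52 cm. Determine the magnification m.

m = +2.03

1/d_i = 1/f − 1/d_o = 1/(9.520) − 1/(4.84) = -0.1016, so d_i = -9.845 cm.
m = −d_i/d_o = −(-9.845)/(4.84) = +2.03.
The image is virtual, upright and enlarged, on the same side as the object.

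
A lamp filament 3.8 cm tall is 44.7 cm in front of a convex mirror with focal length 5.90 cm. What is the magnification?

For a convex mirror, f = -5.90 cm.
1/d_i = 1/f − 1/d_o = 1/(-5.900) − 1/(44.7) = -0.1919, so d_i = -5.212 cm.
m = −d_i/d_o = −(-5.212)/(44.7) = +0.117.
The image is virtual, upright and reduced, behind the mirror.

m = +0.117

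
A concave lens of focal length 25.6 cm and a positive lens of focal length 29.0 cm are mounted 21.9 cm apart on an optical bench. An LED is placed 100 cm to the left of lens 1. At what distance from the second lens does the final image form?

92.3 cm

Lens 1 is diverging, so f₁ = −25.6 cm.
Lens 1: 1/d_i1 = 1/f₁ − 1/d_o1 = 1/(-25.6) − 1/(100) = -0.04906, so d_i1 = -20.38 cm.
The intermediate image is 20.38 cm to the left of lens 1 (virtual), which is 21.9 − (-20.38) = 42.28 cm to the left of lens 2, so d_o2 = +42.28 cm.
Lens 2: 1/d_i2 = 1/f₂ − 1/d_o2 = 1/(29.0) − 1/(42.28) = 0.01083, so d_i2 = 92.3 cm.
The final image is real, 92.3 cm to the right of lens 2 (overall magnification ≈ -0.45).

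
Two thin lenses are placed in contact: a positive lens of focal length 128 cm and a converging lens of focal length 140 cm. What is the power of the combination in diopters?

P₁ = 1/f₁ = 1/(1.28 m) = +0.7812 D; P₂ = 1/f₂ = 1/(1.40 m) = +0.7143 D.
For thin lenses in contact, P = P₁ + P₂ = (+0.7812) + (+0.7143) = +1.50 D.

P = +1.50 D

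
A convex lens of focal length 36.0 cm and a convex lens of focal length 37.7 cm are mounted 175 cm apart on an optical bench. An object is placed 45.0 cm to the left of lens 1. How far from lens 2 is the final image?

4.41 cm

Lens 1: 1/d_i1 = 1/f₁ − 1/d_o1 = 1/(36.0) − 1/(45.0) = 0.005556, so d_i1 = 180.0 cm.
The intermediate image is 180.0 cm to the right of lens 1, which lies 5.000 cm to the right of lens 2 — a virtual object — so d_o2 = −5.000 cm.
Lens 2: 1/d_i2 = 1/f₂ − 1/d_o2 = 1/(37.7) − 1/(-5.000) = 0.2265, so d_i2 = 4.41 cm.
The final image is real, 4.41 cm to the right of lens 2 (overall magnification ≈ -3.5).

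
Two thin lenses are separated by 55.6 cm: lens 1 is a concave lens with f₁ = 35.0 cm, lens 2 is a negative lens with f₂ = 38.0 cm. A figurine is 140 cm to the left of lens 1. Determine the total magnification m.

f₁ = −35.0 cm (diverging).
Lens 1: 1/d_i1 = 1/(-35.0) − 1/(140) = -0.03571, so d_i1 = -28.00 cm; m₁ = −d_i1/d_o1 = +0.2000.
d_o2 = 55.6 − (-28.00) = 83.60 cm.
f₂ = −38.0 cm (diverging).
Lens 2: 1/d_i2 = 1/(-38.0) − 1/(83.60) = -0.03828, so d_i2 = -26.12 cm; m₂ = −d_i2/d_o2 = +0.3125.
m = m₁·m₂ = (+0.2000)(+0.3125) = +0.0625.

m = +0.0625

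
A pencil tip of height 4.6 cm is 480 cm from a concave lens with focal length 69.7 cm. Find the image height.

0.583 cm

For a concave lens, f = -69.7 cm.
1/d_i = 1/f − 1/d_o = 1/(-69.70) − 1/(480) = -0.01643, so d_i = -60.86 cm.
m = −d_i/d_o = +0.1268.
|h_i| = |m|·h_o = 0.1268 × 4.6 = 0.583 cm. The image is virtual, upright and reduced, on the same side as the object.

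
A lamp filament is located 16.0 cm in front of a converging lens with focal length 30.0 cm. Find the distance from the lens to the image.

34.3 cm

Thin-lens equation: 1/q = 1/f − 1/p = 1/(30.00) − 1/(16.0) = 0.03333 − 0.06250 = -0.02917, so q = -34.3 cm.
The image is virtual, upright and enlarged, on the same side as the object.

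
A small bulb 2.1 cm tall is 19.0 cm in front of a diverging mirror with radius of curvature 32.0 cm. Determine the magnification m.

f = R/2 = 32.0/2 = 16.00 cm; for a diverging mirror, f = -16.00 cm.
1/d_i = 1/f − 1/d_o = 1/(-16.00) − 1/(19.0) = -0.1151, so d_i = -8.686 cm.
m = −d_i/d_o = −(-8.686)/(19.0) = +0.457.
The image is virtual, upright and reduced, behind the mirror.

m = +0.457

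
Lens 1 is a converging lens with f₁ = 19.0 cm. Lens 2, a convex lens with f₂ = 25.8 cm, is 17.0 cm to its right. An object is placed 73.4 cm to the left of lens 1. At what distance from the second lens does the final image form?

6.47 cm

Lens 1: 1/d_i1 = 1/f₁ − 1/d_o1 = 1/(19.0) − 1/(73.4) = 0.03901, so d_i1 = 25.64 cm.
The intermediate image is 25.64 cm to the right of lens 1, which lies 8.640 cm to the right of lens 2 — a virtual object — so d_o2 = −8.640 cm.
Lens 2: 1/d_i2 = 1/f₂ − 1/d_o2 = 1/(25.8) − 1/(-8.640) = 0.1545, so d_i2 = 6.47 cm.
The final image is real, 6.47 cm to the right of lens 2 (overall magnification ≈ -0.26).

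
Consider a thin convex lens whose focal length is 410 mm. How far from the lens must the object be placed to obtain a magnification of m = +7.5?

m = −d_i/d_o ⇒ d_i = −m·d_o.
1/f = 1/d_o + 1/d_i = 1/d_o − 1/(m·d_o) = (1 − 1/m)/d_o, so d_o = f(1 − 1/m) = (410.0)(1 − 1/(+7.5)) = 355 mm.

355 mm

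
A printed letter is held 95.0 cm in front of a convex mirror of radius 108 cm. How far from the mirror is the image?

f = R/2 = 108/2 = 54.00 cm; for a convex mirror, f = -54.00 cm.
Mirror equation: 1/s_i = 1/f − 1/s_o = 1/(-54.00) − 1/(95.0) = -0.01852 − 0.01053 = -0.02904, so s_i = -34.4 cm.
The image is virtual, upright and reduced, behind the mirror.

34.4 cm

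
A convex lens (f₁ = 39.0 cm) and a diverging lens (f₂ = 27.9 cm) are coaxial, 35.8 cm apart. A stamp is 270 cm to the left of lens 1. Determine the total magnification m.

Lens 1: 1/d_i1 = 1/(39.0) − 1/(270) = 0.02194, so d_i1 = 45.58 cm; m₁ = −d_i1/d_o1 = -0.1688.
d_o2 = 35.8 − (45.58) = -9.780 cm (virtual object).
f₂ = −27.9 cm (diverging).
Lens 2: 1/d_i2 = 1/(-27.9) − 1/(-9.780) = 0.06641, so d_i2 = 15.06 cm; m₂ = −d_i2/d_o2 = +1.540.
m = m₁·m₂ = (-0.1688)(+1.540) = -0.260.

m = -0.260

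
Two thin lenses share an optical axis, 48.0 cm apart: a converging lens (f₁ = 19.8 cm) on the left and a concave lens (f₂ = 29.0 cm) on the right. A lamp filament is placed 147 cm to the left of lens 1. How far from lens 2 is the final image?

Lens 1: 1/d_i1 = 1/f₁ − 1/d_o1 = 1/(19.8) − 1/(147) = 0.04370, so d_i1 = 22.88 cm.
The intermediate image is 22.88 cm to the right of lens 1, which is 48.0 − (22.88) = 25.12 cm to the left of lens 2, so d_o2 = +25.12 cm.
Lens 2 is diverging, so f₂ = −29.0 cm.
Lens 2: 1/d_i2 = 1/f₂ − 1/d_o2 = 1/(-29.0) − 1/(25.12) = -0.07429, so d_i2 = -13.5 cm.
The final image is virtual, 13.5 cm to the left of lens 2 (overall magnification ≈ -0.083).

13.5 cm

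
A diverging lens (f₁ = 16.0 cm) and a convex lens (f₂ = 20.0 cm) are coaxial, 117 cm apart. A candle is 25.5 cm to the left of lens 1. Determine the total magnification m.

m = -0.0722

f₁ = −16.0 cm (diverging).
Lens 1: 1/d_i1 = 1/(-16.0) − 1/(25.5) = -0.1017, so d_i1 = -9.831 cm; m₁ = −d_i1/d_o1 = +0.3855.
d_o2 = 117 − (-9.831) = 126.8 cm.
Lens 2: 1/d_i2 = 1/(20.0) − 1/(126.8) = 0.04211, so d_i2 = 23.75 cm; m₂ = −d_i2/d_o2 = -0.1873.
m = m₁·m₂ = (+0.3855)(-0.1873) = -0.0722.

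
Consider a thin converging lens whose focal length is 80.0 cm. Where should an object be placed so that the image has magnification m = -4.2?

99.0 cm

m = −d_i/d_o ⇒ d_i = −m·d_o.
1/f = 1/d_o + 1/d_i = 1/d_o − 1/(m·d_o) = (1 − 1/m)/d_o, so d_o = f(1 − 1/m) = (80.00)(1 − 1/(-4.2)) = 99.0 cm.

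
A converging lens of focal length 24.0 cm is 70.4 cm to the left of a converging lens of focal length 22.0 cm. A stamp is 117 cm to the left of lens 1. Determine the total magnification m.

Lens 1: 1/d_i1 = 1/(24.0) − 1/(117) = 0.03312, so d_i1 = 30.19 cm; m₁ = −d_i1/d_o1 = -0.2580.
d_o2 = 70.4 − (30.19) = 40.21 cm.
Lens 2: 1/d_i2 = 1/(22.0) − 1/(40.21) = 0.02059, so d_i2 = 48.58 cm; m₂ = −d_i2/d_o2 = -1.208.
m = m₁·m₂ = (-0.2580)(-1.208) = +0.312.

m = +0.312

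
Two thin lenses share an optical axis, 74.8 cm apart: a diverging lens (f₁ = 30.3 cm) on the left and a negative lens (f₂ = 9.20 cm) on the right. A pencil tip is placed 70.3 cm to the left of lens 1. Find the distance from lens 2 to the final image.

Lens 1 is diverging, so f₁ = −30.3 cm.
Lens 1: 1/d_i1 = 1/f₁ − 1/d_o1 = 1/(-30.3) − 1/(70.3) = -0.04723, so d_i1 = -21.17 cm.
The intermediate image is 21.17 cm to the left of lens 1 (virtual), which is 74.8 − (-21.17) = 95.97 cm to the left of lens 2, so d_o2 = +95.97 cm.
Lens 2 is diverging, so f₂ = −9.20 cm.
Lens 2: 1/d_i2 = 1/f₂ − 1/d_o2 = 1/(-9.20) − 1/(95.97) = -0.1191, so d_i2 = -8.40 cm.
The final image is virtual, 8.40 cm to the left of lens 2 (overall magnification ≈ 0.026).

8.40 cm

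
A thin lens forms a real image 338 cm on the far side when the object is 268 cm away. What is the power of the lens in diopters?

d_i = +338 cm.
1/f = 1/d_o + 1/d_i = 1/(268) + 1/(338) = 0.006690 cm⁻¹.
f = 149.5 cm = 1.495 m, so P = 1/f = +0.669 D.

P = +0.669 D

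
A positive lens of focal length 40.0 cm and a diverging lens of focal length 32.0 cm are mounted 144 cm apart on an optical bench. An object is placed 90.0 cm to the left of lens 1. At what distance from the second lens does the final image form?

22.2 cm

Lens 1: 1/d_i1 = 1/f₁ − 1/d_o1 = 1/(40.0) − 1/(90.0) = 0.01389, so d_i1 = 72.00 cm.
The intermediate image is 72.00 cm to the right of lens 1, which is 144 − (72.00) = 72.00 cm to the left of lens 2, so d_o2 = +72.00 cm.
Lens 2 is diverging, so f₂ = −32.0 cm.
Lens 2: 1/d_i2 = 1/f₂ − 1/d_o2 = 1/(-32.0) − 1/(72.00) = -0.04514, so d_i2 = -22.2 cm.
The final image is virtual, 22.2 cm to the left of lens 2 (overall magnification ≈ -0.25).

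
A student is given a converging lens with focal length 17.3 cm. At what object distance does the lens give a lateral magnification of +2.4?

10.1 cm

m = −d_i/d_o ⇒ d_i = −m·d_o.
1/f = 1/d_o + 1/d_i = 1/d_o − 1/(m·d_o) = (1 − 1/m)/d_o, so d_o = f(1 − 1/m) = (17.30)(1 − 1/(+2.4)) = 10.1 cm.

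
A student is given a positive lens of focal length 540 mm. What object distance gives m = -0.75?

1260 mm

m = −d_i/d_o ⇒ d_i = −m·d_o.
1/f = 1/d_o + 1/d_i = 1/d_o − 1/(m·d_o) = (1 − 1/m)/d_o, so d_o = f(1 − 1/m) = (540.0)(1 − 1/(-0.75)) = 1260 mm.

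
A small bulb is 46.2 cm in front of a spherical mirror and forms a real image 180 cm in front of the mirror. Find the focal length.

f = 36.8 cm (concave)

Real image ⇒ d_i = +180 cm.
1/f = 1/d_o + 1/d_i = 1/(46.2) + 1/(180) = 0.02720, so f = 36.8 cm.
Since f is positive, the spherical mirror is concave.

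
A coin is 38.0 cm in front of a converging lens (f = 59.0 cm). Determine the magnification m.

1/d_i = 1/f − 1/d_o = 1/(59.00) − 1/(38.0) = -0.009367, so d_i = -106.8 cm.
m = −d_i/d_o = −(-106.8)/(38.0) = +2.81.
The image is virtual, upright and enlarged, on the same side as the object.

m = +2.81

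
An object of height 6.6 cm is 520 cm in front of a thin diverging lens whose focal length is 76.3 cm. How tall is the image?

0.845 cm

For a diverging lens, f = -76.3 cm.
1/d_i = 1/f − 1/d_o = 1/(-76.30) − 1/(520) = -0.01503, so d_i = -66.54 cm.
m = −d_i/d_o = +0.1280.
|h_i| = |m|·h_o = 0.1280 × 6.6 = 0.845 cm. The image is virtual, upright and reduced, on the same side as the object.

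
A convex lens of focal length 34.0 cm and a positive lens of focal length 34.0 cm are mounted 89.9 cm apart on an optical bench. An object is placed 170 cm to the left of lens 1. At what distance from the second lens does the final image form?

120 cm

Lens 1: 1/d_i1 = 1/f₁ − 1/d_o1 = 1/(34.0) − 1/(170) = 0.02353, so d_i1 = 42.50 cm.
The intermediate image is 42.50 cm to the right of lens 1, which is 89.9 − (42.50) = 47.40 cm to the left of lens 2, so d_o2 = +47.40 cm.
Lens 2: 1/d_i2 = 1/f₂ − 1/d_o2 = 1/(34.0) − 1/(47.40) = 0.008315, so d_i2 = 120 cm.
The final image is real, 120 cm to the right of lens 2 (overall magnification ≈ 0.63).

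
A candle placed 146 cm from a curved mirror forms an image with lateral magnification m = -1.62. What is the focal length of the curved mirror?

m = −d_i/d_o ⇒ d_i = −m·d_o = −(-1.62)·(146) = 236.5 cm.
1/f = 1/d_o + 1/d_i = 1/(146) + 1/(236.5) = 0.01108, so f = 90.3 cm.
Since f is positive, the curved mirror is concave.

f = 90.3 cm (concave)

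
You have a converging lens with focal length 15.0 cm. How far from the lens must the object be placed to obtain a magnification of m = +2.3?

m = −d_i/d_o ⇒ d_i = −m·d_o.
1/f = 1/d_o + 1/d_i = 1/d_o − 1/(m·d_o) = (1 − 1/m)/d_o, so d_o = f(1 − 1/m) = (15.00)(1 − 1/(+2.3)) = 8.48 cm.

8.48 cm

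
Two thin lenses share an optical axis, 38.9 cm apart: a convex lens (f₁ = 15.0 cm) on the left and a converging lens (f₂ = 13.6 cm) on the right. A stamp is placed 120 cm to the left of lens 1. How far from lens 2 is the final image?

36.3 cm

Lens 1: 1/d_i1 = 1/f₁ − 1/d_o1 = 1/(15.0) − 1/(120) = 0.05833, so d_i1 = 17.14 cm.
The intermediate image is 17.14 cm to the right of lens 1, which is 38.9 − (17.14) = 21.76 cm to the left of lens 2, so d_o2 = +21.76 cm.
Lens 2: 1/d_i2 = 1/f₂ − 1/d_o2 = 1/(13.6) − 1/(21.76) = 0.02757, so d_i2 = 36.3 cm.
The final image is real, 36.3 cm to the right of lens 2 (overall magnification ≈ 0.24).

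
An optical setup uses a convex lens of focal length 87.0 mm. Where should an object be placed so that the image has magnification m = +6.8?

74.2 mm

m = −d_i/d_o ⇒ d_i = −m·d_o.
1/f = 1/d_o + 1/d_i = 1/d_o − 1/(m·d_o) = (1 − 1/m)/d_o, so d_o = f(1 − 1/m) = (87.00)(1 − 1/(+6.8)) = 74.2 mm.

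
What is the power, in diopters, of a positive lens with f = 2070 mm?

f = 207 cm = 2.07 m.
P = 1/f = 1/(2.07 m) = +0.483 D.

P = +0.483 D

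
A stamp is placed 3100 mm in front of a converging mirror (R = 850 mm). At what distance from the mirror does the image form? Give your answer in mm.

493 mm

f = R/2 = 850/2 = 425.0 mm.
Mirror equation: 1/s_i = 1/f − 1/s_o = 1/(425.0) − 1/(3100) = 0.002353 − 0.0003226 = 0.002030, so s_i = 493 mm.
The image is real, inverted and reduced, in front of the mirror.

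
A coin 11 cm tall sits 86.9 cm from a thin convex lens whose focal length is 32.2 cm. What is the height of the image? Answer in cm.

6.48 cm

1/d_i = 1/f − 1/d_o = 1/(32.20) − 1/(86.9) = 0.01955, so d_i = 51.16 cm.
m = −d_i/d_o = -0.5887.
|h_i| = |m|·h_o = 0.5887 × 11 = 6.48 cm. The image is real, inverted and reduced, on the far side of the lens.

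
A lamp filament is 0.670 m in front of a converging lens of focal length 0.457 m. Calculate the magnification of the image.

m = -2.15

1/d_i = 1/f − 1/d_o = 1/(0.4570) − 1/(0.670) = 0.6956, so d_i = 1.438 m.
m = −d_i/d_o = −(1.438)/(0.670) = -2.15.
The image is real, inverted and enlarged, on the far side of the lens.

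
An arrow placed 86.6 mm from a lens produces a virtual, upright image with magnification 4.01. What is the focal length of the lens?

f = 115 mm (converging)

m = −d_i/d_o ⇒ d_i = −m·d_o = −(+4.01)·(86.6) = -347.3 mm.
1/f = 1/d_o + 1/d_i = 1/(86.6) + 1/(-347.3) = 0.008668, so f = 115 mm.
Since f is positive, the lens is converging.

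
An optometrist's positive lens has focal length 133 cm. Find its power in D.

f = 133 cm = 1.33 m.
P = 1/f = 1/(1.33 m) = +0.752 D.

P = +0.752 D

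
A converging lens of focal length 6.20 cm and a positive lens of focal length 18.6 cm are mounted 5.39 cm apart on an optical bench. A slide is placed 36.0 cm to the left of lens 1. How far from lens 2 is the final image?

1.89 cm

Lens 1: 1/d_i1 = 1/f₁ − 1/d_o1 = 1/(6.20) − 1/(36.0) = 0.1335, so d_i1 = 7.490 cm.
The intermediate image is 7.490 cm to the right of lens 1, which lies 2.100 cm to the right of lens 2 — a virtual object — so d_o2 = −2.100 cm.
Lens 2: 1/d_i2 = 1/f₂ − 1/d_o2 = 1/(18.6) − 1/(-2.100) = 0.5300, so d_i2 = 1.89 cm.
The final image is real, 1.89 cm to the right of lens 2 (overall magnification ≈ -0.19).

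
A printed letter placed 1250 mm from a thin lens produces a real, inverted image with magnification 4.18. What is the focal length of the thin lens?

f = 1010 mm (converging)

m = −d_i/d_o ⇒ d_i = −m·d_o = −(-4.18)·(1250) = 5225 mm.
1/f = 1/d_o + 1/d_i = 1/(1250) + 1/(5225) = 0.0009914, so f = 1010 mm.
Since f is positive, the thin lens is converging.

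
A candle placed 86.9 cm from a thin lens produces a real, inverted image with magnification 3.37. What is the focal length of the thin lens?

m = −d_i/d_o ⇒ d_i = −m·d_o = −(-3.37)·(86.9) = 292.9 cm.
1/f = 1/d_o + 1/d_i = 1/(86.9) + 1/(292.9) = 0.01492, so f = 67.0 cm.
Since f is positive, the thin lens is converging.

f = 67.0 cm (converging)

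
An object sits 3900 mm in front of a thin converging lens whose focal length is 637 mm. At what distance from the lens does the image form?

761 mm

Thin-lens equation: 1/q = 1/f − 1/p = 1/(637.0) − 1/(3900) = 0.001570 − 0.0002564 = 0.001313, so q = 761 mm.
The image is real, inverted and reduced, on the far side of the lens.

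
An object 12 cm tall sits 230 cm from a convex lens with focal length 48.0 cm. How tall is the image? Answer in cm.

3.16 cm

1/d_i = 1/f − 1/d_o = 1/(48.00) − 1/(230) = 0.01649, so d_i = 60.66 cm.
m = −d_i/d_o = -0.2637.
|h_i| = |m|·h_o = 0.2637 × 12 = 3.16 cm. The image is real, inverted and reduced, on the far side of the lens.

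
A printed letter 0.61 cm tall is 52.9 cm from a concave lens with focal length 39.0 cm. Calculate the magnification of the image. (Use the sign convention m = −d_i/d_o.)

For a concave lens, f = -39.0 cm.
1/d_i = 1/f − 1/d_o = 1/(-39.00) − 1/(52.9) = -0.04454, so d_i = -22.45 cm.
m = −d_i/d_o = −(-22.45)/(52.9) = +0.424.
The image is virtual, upright and reduced, on the same side as the object.

m = +0.424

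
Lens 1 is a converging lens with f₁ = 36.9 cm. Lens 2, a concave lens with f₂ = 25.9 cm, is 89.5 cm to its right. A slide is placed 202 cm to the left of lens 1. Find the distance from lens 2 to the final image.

16.4 cm

Lens 1: 1/d_i1 = 1/f₁ − 1/d_o1 = 1/(36.9) − 1/(202) = 0.02215, so d_i1 = 45.15 cm.
The intermediate image is 45.15 cm to the right of lens 1, which is 89.5 − (45.15) = 44.35 cm to the left of lens 2, so d_o2 = +44.35 cm.
Lens 2 is diverging, so f₂ = −25.9 cm.
Lens 2: 1/d_i2 = 1/f₂ − 1/d_o2 = 1/(-25.9) − 1/(44.35) = -0.06116, so d_i2 = -16.4 cm.
The final image is virtual, 16.4 cm to the left of lens 2 (overall magnification ≈ -0.082).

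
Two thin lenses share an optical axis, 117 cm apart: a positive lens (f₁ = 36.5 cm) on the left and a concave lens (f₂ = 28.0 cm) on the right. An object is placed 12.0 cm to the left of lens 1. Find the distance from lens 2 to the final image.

23.2 cm

Lens 1: 1/d_i1 = 1/f₁ − 1/d_o1 = 1/(36.5) − 1/(12.0) = -0.05594, so d_i1 = -17.88 cm.
The intermediate image is 17.88 cm to the left of lens 1 (virtual), which is 117 − (-17.88) = 134.9 cm to the left of lens 2, so d_o2 = +134.9 cm.
Lens 2 is diverging, so f₂ = −28.0 cm.
Lens 2: 1/d_i2 = 1/f₂ − 1/d_o2 = 1/(-28.0) − 1/(134.9) = -0.04313, so d_i2 = -23.2 cm.
The final image is virtual, 23.2 cm to the left of lens 2 (overall magnification ≈ 0.26).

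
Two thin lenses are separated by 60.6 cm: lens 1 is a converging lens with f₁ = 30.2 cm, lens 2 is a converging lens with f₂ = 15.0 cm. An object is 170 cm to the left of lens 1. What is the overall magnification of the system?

Lens 1: 1/d_i1 = 1/(30.2) − 1/(170) = 0.02723, so d_i1 = 36.72 cm; m₁ = −d_i1/d_o1 = -0.2160.
d_o2 = 60.6 − (36.72) = 23.88 cm.
Lens 2: 1/d_i2 = 1/(15.0) − 1/(23.88) = 0.02479, so d_i2 = 40.34 cm; m₂ = −d_i2/d_o2 = -1.689.
m = m₁·m₂ = (-0.2160)(-1.689) = +0.365.

m = +0.365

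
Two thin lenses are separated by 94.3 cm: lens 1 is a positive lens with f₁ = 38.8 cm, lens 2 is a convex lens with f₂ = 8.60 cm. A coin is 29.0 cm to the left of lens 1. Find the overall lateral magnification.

m = -0.170

Lens 1: 1/d_i1 = 1/(38.8) − 1/(29.0) = -0.008710, so d_i1 = -114.8 cm; m₁ = −d_i1/d_o1 = +3.959.
d_o2 = 94.3 − (-114.8) = 209.1 cm.
Lens 2: 1/d_i2 = 1/(8.60) − 1/(209.1) = 0.1115, so d_i2 = 8.969 cm; m₂ = −d_i2/d_o2 = -0.04289.
m = m₁·m₂ = (+3.959)(-0.04289) = -0.170.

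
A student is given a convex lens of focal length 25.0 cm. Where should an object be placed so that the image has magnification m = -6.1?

m = −d_i/d_o ⇒ d_i = −m·d_o.
1/f = 1/d_o + 1/d_i = 1/d_o − 1/(m·d_o) = (1 − 1/m)/d_o, so d_o = f(1 − 1/m) = (25.00)(1 − 1/(-6.1)) = 29.1 cm.

29.1 cm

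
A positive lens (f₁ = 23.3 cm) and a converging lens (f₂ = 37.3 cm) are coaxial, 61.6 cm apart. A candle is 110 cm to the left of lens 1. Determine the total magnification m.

m = -1.91

Lens 1: 1/d_i1 = 1/(23.3) − 1/(110) = 0.03383, so d_i1 = 29.56 cm; m₁ = −d_i1/d_o1 = -0.2687.
d_o2 = 61.6 − (29.56) = 32.04 cm.
Lens 2: 1/d_i2 = 1/(37.3) − 1/(32.04) = -0.004401, so d_i2 = -227.2 cm; m₂ = −d_i2/d_o2 = +7.091.
m = m₁·m₂ = (-0.2687)(+7.091) = -1.91.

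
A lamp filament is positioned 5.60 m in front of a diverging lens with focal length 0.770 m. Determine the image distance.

0.677 m

For a diverging lens, f = -0.770 m.
Lens equation: 1/s_i = 1/f − 1/s_o = 1/(-0.7700) − 1/(5.60) = -1.299 − 0.1786 = -1.477, so s_i = -0.677 m.
The image is virtual, upright and reduced, on the same side as the object.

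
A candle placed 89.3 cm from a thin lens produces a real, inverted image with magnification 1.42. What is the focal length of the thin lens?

f = 52.4 cm (converging)

m = −d_i/d_o ⇒ d_i = −m·d_o = −(-1.42)·(89.3) = 126.8 cm.
1/f = 1/d_o + 1/d_i = 1/(89.3) + 1/(126.8) = 0.01908, so f = 52.4 cm.
Since f is positive, the thin lens is converging.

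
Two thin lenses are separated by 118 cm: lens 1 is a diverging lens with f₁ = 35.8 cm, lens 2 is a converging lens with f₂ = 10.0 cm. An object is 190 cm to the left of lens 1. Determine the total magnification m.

m = -0.0115

f₁ = −35.8 cm (diverging).
Lens 1: 1/d_i1 = 1/(-35.8) − 1/(190) = -0.03320, so d_i1 = -30.12 cm; m₁ = −d_i1/d_o1 = +0.1585.
d_o2 = 118 − (-30.12) = 148.1 cm.
Lens 2: 1/d_i2 = 1/(10.0) − 1/(148.1) = 0.09325, so d_i2 = 10.72 cm; m₂ = −d_i2/d_o2 = -0.07241.
m = m₁·m₂ = (+0.1585)(-0.07241) = -0.0115.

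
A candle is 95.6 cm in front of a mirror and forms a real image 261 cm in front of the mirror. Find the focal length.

f = 70.0 cm (concave)

Real image ⇒ d_i = +261 cm.
1/f = 1/d_o + 1/d_i = 1/(95.6) + 1/(261) = 0.01429, so f = 70.0 cm.
Since f is positive, the mirror is concave.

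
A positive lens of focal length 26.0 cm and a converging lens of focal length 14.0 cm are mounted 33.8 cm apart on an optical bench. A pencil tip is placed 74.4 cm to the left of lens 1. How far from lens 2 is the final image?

4.28 cm

Lens 1: 1/d_i1 = 1/f₁ − 1/d_o1 = 1/(26.0) − 1/(74.4) = 0.02502, so d_i1 = 39.97 cm.
The intermediate image is 39.97 cm to the right of lens 1, which lies 6.170 cm to the right of lens 2 — a virtual object — so d_o2 = −6.170 cm.
Lens 2: 1/d_i2 = 1/f₂ − 1/d_o2 = 1/(14.0) − 1/(-6.170) = 0.2335, so d_i2 = 4.28 cm.
The final image is real, 4.28 cm to the right of lens 2 (overall magnification ≈ -0.37).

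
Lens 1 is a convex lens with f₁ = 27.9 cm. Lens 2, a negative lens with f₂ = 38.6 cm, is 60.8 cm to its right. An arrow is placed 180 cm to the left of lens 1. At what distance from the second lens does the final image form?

Lens 1: 1/d_i1 = 1/f₁ − 1/d_o1 = 1/(27.9) − 1/(180) = 0.03029, so d_i1 = 33.02 cm.
The intermediate image is 33.02 cm to the right of lens 1, which is 60.8 − (33.02) = 27.78 cm to the left of lens 2, so d_o2 = +27.78 cm.
Lens 2 is diverging, so f₂ = −38.6 cm.
Lens 2: 1/d_i2 = 1/f₂ − 1/d_o2 = 1/(-38.6) − 1/(27.78) = -0.06190, so d_i2 = -16.2 cm.
The final image is virtual, 16.2 cm to the left of lens 2 (overall magnification ≈ -0.11).

16.2 cm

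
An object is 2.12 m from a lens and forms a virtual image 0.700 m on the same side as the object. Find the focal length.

Virtual image ⇒ d_i = −0.700 m.
1/f = 1/d_o + 1/d_i = 1/(2.12) + 1/(-0.700) = -0.9569, so f = -1.05 m.
Since f is negative, the lens is diverging.

f = -1.05 m (diverging)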